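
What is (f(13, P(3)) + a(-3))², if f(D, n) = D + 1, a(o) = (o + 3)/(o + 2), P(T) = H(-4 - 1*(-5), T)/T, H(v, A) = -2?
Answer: 196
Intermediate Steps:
P(T) = -2/T
a(o) = (3 + o)/(2 + o)
f(D, n) = 1 + D
(f(13, P(3)) + a(-3))² = ((1 + 13) + (3 - 3)/(2 - 3))² = (14 + 0/(-1))² = (14 - 1*0)² = (14 + 0)² = 14² = 196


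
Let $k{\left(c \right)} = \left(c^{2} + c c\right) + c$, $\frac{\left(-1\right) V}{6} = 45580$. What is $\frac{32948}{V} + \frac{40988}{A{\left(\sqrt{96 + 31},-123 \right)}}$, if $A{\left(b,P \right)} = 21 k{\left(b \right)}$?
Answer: $\frac{1838999927}{242645130} - \frac{40988 \sqrt{127}}{1352169} \approx 7.2374$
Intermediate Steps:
$V = -273480$ ($V = \left(-6\right) 45580 = -273480$)
$k{\left(c \right)} = c + 2 c^{2}$ ($k{\left(c \right)} = \left(c^{2} + c^{2}\right) + c = 2 c^{2} + c = c + 2 c^{2}$)
$A{\left(b,P \right)} = 21 b \left(1 + 2 b\right)$
$\frac{32948}{V} + \frac{40988}{A{\left(\sqrt{96 + 31},-123 \right)}} = \frac{32948}{-273480} + \frac{40988}{21 \sqrt{96 + 31} \left(1 + 2 \sqrt{96 + 31}\right)} = 32948 \left(- \frac{1}{273480}\right) + \frac{40988}{21 \sqrt{127} \left(1 + 2 \sqrt{127}\right)} = - \frac{8237}{68370} + 40988 \frac{\sqrt{127}}{2667 \left(1 + 2 \sqrt{127}\right)} = - \frac{8237}{68370} + \frac{40988 \sqrt{127}}{2667 \left(1 + 2 \sqrt{127}\right)}$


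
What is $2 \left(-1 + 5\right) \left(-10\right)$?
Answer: $-80$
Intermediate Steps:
$2 \left(-1 + 5\right) \left(-10\right) = 2 \cdot 4 \left(-10\right) = 2 \left(-40\right) = -80$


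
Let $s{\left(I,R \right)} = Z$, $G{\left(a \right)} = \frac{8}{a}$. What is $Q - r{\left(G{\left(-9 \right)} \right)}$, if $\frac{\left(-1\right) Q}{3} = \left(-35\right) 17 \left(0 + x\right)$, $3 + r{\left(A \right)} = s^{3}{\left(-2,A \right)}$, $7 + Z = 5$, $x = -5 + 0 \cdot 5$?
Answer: $-8914$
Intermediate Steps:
$x = -5$ ($x = -5 + 0 = -5$)
$Z = -2$ ($Z = -7 + 5 = -2$)
$s{\left(I,R \right)} = -2$
$r{\left(A \right)} = -11$ ($r{\left(A \right)} = -3 + \left(-2\right)^{3} = -3 - 8 = -11$)
$Q = -8925$ ($Q = - 3 \left(-35\right) 17 \left(0 - 5\right) = - 3 \left(\left(-595\right) \left(-5\right)\right) = \left(-3\right) 2975 = -8925$)
$Q - r{\left(G{\left(-9 \right)} \right)} = -8925 - -11 = -8925 + 11 = -8914$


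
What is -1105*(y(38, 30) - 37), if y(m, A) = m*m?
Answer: -1554735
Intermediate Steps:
y(m, A) = m**2
-1105*(y(38, 30) - 37) = -1105*(38**2 - 37) = -1105*(1444 - 37) = -1105*1407 = -1554735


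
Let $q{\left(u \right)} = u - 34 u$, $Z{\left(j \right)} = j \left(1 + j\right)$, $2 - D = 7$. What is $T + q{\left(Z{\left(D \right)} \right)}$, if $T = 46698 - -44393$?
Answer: $90431$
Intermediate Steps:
$D = -5$ ($D = 2 - 7 = -5$)
$q{\left(u \right)} = - 33 u$
$T = 91091$ ($T = 46698 + 44393 = 91091$)
$T + q{\left(Z{\left(D \right)} \right)} = 91091 - 33 \left(- 5 \left(1 - 5\right)\right) = 91091 - 33 \left(\left(-5\right) \left(-4\right)\right) = 91091 - 660 = 90431$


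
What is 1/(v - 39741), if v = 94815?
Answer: 1/55074 ≈ 1.8157e-5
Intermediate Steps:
1/(v - 39741) = 1/(94815 - 39741) = 1/55074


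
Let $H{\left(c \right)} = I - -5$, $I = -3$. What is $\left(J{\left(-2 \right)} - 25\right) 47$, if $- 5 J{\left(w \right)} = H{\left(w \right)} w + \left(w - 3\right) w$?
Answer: $- \frac{6157}{5} \approx -1231.4$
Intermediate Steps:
$H{\left(c \right)} = 2$ ($H{\left(c \right)} = -3 - -5 = -3 + 5 = 2$)
$J{\left(w \right)} = - \frac{2 w}{5} - \frac{w \left(-3 + w\right)}{5}$ ($J{\left(w \right)} = - \frac{2 w + \left(w - 3\right) w}{5} = - \frac{2 w + \left(-3 + w\right) w}{5} = - \frac{2 w + w \left(-3 + w\right)}{5} = - \frac{2 w}{5} - \frac{w \left(-3 + w\right)}{5}$)
$\left(J{\left(-2 \right)} - 25\right) 47 = \left(\frac{1}{5} \left(-2\right) \left(1 - -2\right) - 25\right) 47 = \left(\frac{1}{5} \left(-2\right) \left(1 + 2\right) - 25\right) 47 = \left(\frac{1}{5} \left(-2\right) 3 - 25\right) 47 = \left(- \frac{6}{5} - 25\right) 47 = \left(- \frac{131}{5}\right) 47 = - \frac{6157}{5}$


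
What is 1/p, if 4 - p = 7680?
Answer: -1/7676 ≈ -0.00013028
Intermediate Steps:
p = -7676 (p = 4 - 1*7680 = 4 - 7680 = -7676)
1/p = 1/(-7676) = -1/7676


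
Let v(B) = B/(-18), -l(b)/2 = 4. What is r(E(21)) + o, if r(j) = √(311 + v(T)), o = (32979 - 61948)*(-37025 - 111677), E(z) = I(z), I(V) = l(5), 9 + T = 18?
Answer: 4307748238 + 3*√138/2 ≈ 4.3077e+9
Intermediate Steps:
T = 9 (T = -9 + 18 = 9)
l(b) = -8 (l(b) = -2*4 = -8)
v(B) = -B/18 (v(B) = B*(-1/18) = -B/18)
I(V) = -8
E(z) = -8
o = 4307748238 (o = -28969*(-148702) = 4307748238)
r(j) = 3*√138/2 (r(j) = √(311 - 1/18*9) = √(311 - ½) = √(621/2) = 3*√138/2)
r(E(21)) + o = 3*√138/2 + 4307748238 = 4307748238 + 3*√138/2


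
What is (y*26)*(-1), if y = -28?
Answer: 728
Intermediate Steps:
(y*26)*(-1) = -28*26*(-1) = -728*(-1) = 728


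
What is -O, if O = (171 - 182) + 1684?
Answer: -1673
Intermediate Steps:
O = 1673 (O = -11 + 1684 = 1673)
-O = -1*1673 = -1673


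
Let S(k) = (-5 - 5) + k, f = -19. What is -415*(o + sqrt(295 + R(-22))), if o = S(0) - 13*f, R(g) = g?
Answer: -98355 - 415*sqrt(273) ≈ -1.0521e+5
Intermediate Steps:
S(k) = -10 + k
o = 237 (o = (-10 + 0) - 13*(-19) = -10 + 247 = 237)
-415*(o + sqrt(295 + R(-22))) = -415*(237 + sqrt(295 - 22)) = -415*(237 + sqrt(273)) = -98355 - 415*sqrt(273)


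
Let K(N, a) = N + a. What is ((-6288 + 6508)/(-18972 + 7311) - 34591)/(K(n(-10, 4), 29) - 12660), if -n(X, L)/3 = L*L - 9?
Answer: 403365871/147534972 ≈ 2.7340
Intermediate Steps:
n(X, L) = 27 - 3*L² (n(X, L) = -3*(L*L - 9) = -3*(L² - 9) = -3*(-9 + L²) = 27 - 3*L²)
((-6288 + 6508)/(-18972 + 7311) - 34591)/(K(n(-10, 4), 29) - 12660) = ((-6288 + 6508)/(-18972 + 7311) - 34591)/(((27 - 3*4²) + 29) - 12660) = (220/(-11661) - 34591)/(((27 - 3*16) + 29) - 12660) = (220*(-1/11661) - 34591)/(((27 - 48) + 29) - 12660) = (-220/11661 - 34591)/((-21 + 29) - 12660) = -403365871/(11661*(8 - 12660)) = -403365871/11661/(-12652) = -403365871/11661*(-1/12652) = 403365871/147534972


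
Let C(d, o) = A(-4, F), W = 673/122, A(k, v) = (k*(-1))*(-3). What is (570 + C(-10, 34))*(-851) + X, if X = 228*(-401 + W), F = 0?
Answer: -34466724/61 ≈ -5.6503e+5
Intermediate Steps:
A(k, v) = 3*k (A(k, v) = -k*(-3) = 3*k)
W = 673/122 (W = 673*(1/122) = 673/122 ≈ 5.5164)
C(d, o) = -12 (C(d, o) = 3*(-4) = -12)
X = -5500386/61 (X = 228*(-401 + 673/122) = 228*(-48249/122) = -5500386/61 ≈ -90170.)
(570 + C(-10, 34))*(-851) + X = (570 - 12)*(-851) - 5500386/61 = 558*(-851) - 5500386/61 = -474858 - 5500386/61 = -34466724/61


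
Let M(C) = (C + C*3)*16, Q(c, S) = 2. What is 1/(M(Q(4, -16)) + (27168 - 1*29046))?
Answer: -1/1750 ≈ -0.00057143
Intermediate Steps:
M(C) = 64*C (M(C) = (C + 3*C)*16 = (4*C)*16 = 64*C)
1/(M(Q(4, -16)) + (27168 - 1*29046)) = 1/(64*2 + (27168 - 1*29046)) = 1/(128 + (27168 - 29046)) = 1/(128 - 1878) = 1/(-1750) = -1/1750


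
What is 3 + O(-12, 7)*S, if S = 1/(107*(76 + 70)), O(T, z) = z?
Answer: 46873/15622 ≈ 3.0004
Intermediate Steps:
S = 1/15622 (S = (1/107)/146 = (1/107)*(1/146) = 1/15622 ≈ 6.4012e-5)
3 + O(-12, 7)*S = 3 + 7*(1/15622) = 3 + 7/15622 = 46873/15622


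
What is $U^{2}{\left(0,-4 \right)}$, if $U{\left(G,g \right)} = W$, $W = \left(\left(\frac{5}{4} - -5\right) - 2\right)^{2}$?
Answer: $\frac{83521}{256} \approx 326.25$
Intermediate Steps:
$W = \frac{289}{16}$ ($W = \left(\left(5 \cdot \frac{1}{4} + 5\right) - 2\right)^{2} = \left(\left(\frac{5}{4} + 5\right) - 2\right)^{2} = \left(\frac{25}{4} - 2\right)^{2} = \left(\frac{17}{4}\right)^{2} = \frac{289}{16} \approx 18.063$)
$U{\left(G,g \right)} = \frac{289}{16}$
$U^{2}{\left(0,-4 \right)} = \left(\frac{289}{16}\right)^{2} = \frac{83521}{256}$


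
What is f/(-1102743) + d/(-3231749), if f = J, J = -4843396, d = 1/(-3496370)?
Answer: 54727421544763140223/12460323503701849590 ≈ 4.3921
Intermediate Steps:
d = -1/3496370 ≈ -2.8601e-7
f = -4843396
f/(-1102743) + d/(-3231749) = -4843396/(-1102743) - 1/3496370/(-3231749) = -4843396*(-1/1102743) - 1/3496370*(-1/3231749) = 4843396/1102743 + 1/11299390251130 = 54727421544763140223/12460323503701849590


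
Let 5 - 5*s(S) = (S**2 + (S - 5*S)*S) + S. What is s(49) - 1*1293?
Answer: 694/5 ≈ 138.80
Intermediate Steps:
s(S) = 1 - S/5 + 3*S**2/5 (s(S) = 1 - ((S**2 + (S - 5*S)*S) + S)/5 = 1 - ((S**2 + (-4*S)*S) + S)/5 = 1 - ((S**2 - 4*S**2) + S)/5 = 1 - (-3*S**2 + S)/5 = 1 - (S - 3*S**2)/5 = 1 + (-S/5 + 3*S**2/5) = 1 - S/5 + 3*S**2/5)
s(49) - 1*1293 = (1 - 1/5*49 + (3/5)*49**2) - 1*1293 = (1 - 49/5 + (3/5)*2401) - 1293 = (1 - 49/5 + 7203/5) - 1293 = 7159/5 - 1293 = 694/5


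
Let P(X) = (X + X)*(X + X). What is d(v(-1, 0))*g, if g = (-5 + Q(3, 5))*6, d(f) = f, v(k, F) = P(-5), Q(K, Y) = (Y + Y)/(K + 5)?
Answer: -2250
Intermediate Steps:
Q(K, Y) = 2*Y/(5 + K) (Q(K, Y) = (2*Y)/(5 + K) = 2*Y/(5 + K))
P(X) = 4*X**2 (P(X) = (2*X)*(2*X) = 4*X**2)
v(k, F) = 100 (v(k, F) = 4*(-5)**2 = 4*25 = 100)
g = -45/2 (g = (-5 + 2*5/(5 + 3))*6 = (-5 + 2*5/8)*6 = (-5 + 2*5*(1/8))*6 = (-5 + 5/4)*6 = -15/4*6 = -45/2 ≈ -22.500)
d(v(-1, 0))*g = 100*(-45/2) = -2250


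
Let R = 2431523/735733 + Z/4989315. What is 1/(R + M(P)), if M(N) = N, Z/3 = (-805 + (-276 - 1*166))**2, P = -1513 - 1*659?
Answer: -1223601230965/2652473924160468 ≈ -0.00046131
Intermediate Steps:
P = -2172 (P = -1513 - 659 = -2172)
Z = 4665027 (Z = 3*(-805 + (-276 - 1*166))**2 = 3*(-805 + (-276 - 166))**2 = 3*(-805 - 442)**2 = 3*(-1247)**2 = 3*1555009 = 4665027)
R = 5187949495512/1223601230965 (R = 2431523/735733 + 4665027/4989315 = 2431523*(1/735733) + 4665027*(1/4989315) = 2431523/735733 + 1555009/1663105 = 5187949495512/1223601230965 ≈ 4.2399)
1/(R + M(P)) = 1/(5187949495512/1223601230965 - 2172) = 1/(-2652473924160468/1223601230965) = -1223601230965/2652473924160468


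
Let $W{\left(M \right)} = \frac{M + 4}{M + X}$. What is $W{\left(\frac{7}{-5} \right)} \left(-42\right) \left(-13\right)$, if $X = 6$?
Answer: $\frac{7098}{23} \approx 308.61$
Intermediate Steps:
$W{\left(M \right)} = \frac{4 + M}{6 + M}$ ($W{\left(M \right)} = \frac{M + 4}{M + 6} = \frac{4 + M}{6 + M}$)
$W{\left(\frac{7}{-5} \right)} \left(-42\right) \left(-13\right) = \frac{4 + \frac{7}{-5}}{6 + \frac{7}{-5}} \left(-42\right) \left(-13\right) = \frac{4 + 7 \left(- \frac{1}{5}\right)}{6 + 7 \left(- \frac{1}{5}\right)} \left(-42\right) \left(-13\right) = \frac{4 - \frac{7}{5}}{6 - \frac{7}{5}} \left(-42\right) \left(-13\right) = \frac{1}{\frac{23}{5}} \cdot \frac{13}{5} \left(-42\right) \left(-13\right) = \frac{5}{23} \cdot \frac{13}{5} \left(-42\right) \left(-13\right) = \frac{13}{23} \left(-42\right) \left(-13\right) = \left(- \frac{546}{23}\right) \left(-13\right) = \frac{7098}{23}$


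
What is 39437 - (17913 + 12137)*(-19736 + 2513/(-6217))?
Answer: 3687416991079/6217 ≈ 5.9312e+8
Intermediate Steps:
39437 - (17913 + 12137)*(-19736 + 2513/(-6217)) = 39437 - 30050*(-19736 + 2513*(-1/6217)) = 39437 - 30050*(-19736 - 2513/6217) = 39437 - 30050*(-122701225)/6217 = 39437 - 1*(-3687171811250/6217) = 39437 + 3687171811250/6217 = 3687416991079/6217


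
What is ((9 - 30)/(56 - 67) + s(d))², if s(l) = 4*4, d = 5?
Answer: 38809/121 ≈ 320.74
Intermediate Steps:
s(l) = 16
((9 - 30)/(56 - 67) + s(d))² = ((9 - 30)/(56 - 67) + 16)² = (-21/(-11) + 16)² = (-21*(-1/11) + 16)² = (21/11 + 16)² = (197/11)² = 38809/121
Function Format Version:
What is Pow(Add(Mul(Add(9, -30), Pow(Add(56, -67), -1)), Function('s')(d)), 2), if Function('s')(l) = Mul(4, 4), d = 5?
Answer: Rational(38809, 121) ≈ 320.74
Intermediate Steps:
Function('s')(l) = 16
Pow(Add(Mul(Add(9, -30), Pow(Add(56, -67), -1)), Function('s')(d)), 2) = Pow(Add(Mul(Add(9, -30), Pow(Add(56, -67), -1)), 16), 2) = Pow(Add(Mul(-21, Pow(-11, -1)), 16), 2) = Pow(Add(Mul(-21, Rational(-1, 11)), 16), 2) = Pow(Add(Rational(21, 11), 16), 2) = Pow(Rational(197, 11), 2) = Rational(38809, 121)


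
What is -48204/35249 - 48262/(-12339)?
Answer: 1106398082/434937411 ≈ 2.5438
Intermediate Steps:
-48204/35249 - 48262/(-12339) = -48204*1/35249 - 48262*(-1/12339) = -48204/35249 + 48262/12339 = 1106398082/434937411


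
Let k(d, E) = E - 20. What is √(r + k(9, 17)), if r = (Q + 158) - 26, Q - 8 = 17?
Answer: √154 ≈ 12.410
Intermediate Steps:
Q = 25 (Q = 8 + 17 = 25)
k(d, E) = -20 + E
r = 157 (r = (25 + 158) - 26 = 183 - 26 = 157)
√(r + k(9, 17)) = √(157 + (-20 + 17)) = √(157 - 3) = √154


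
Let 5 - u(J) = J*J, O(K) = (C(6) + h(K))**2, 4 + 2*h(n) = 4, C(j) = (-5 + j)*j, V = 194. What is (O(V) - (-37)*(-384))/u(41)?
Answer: 3543/419 ≈ 8.4558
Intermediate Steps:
C(j) = j*(-5 + j)
h(n) = 0 (h(n) = -2 + (1/2)*4 = -2 + 2 = 0)
O(K) = 36 (O(K) = (6*(-5 + 6) + 0)**2 = (6*1 + 0)**2 = (6 + 0)**2 = 6**2 = 36)
u(J) = 5 - J**2 (u(J) = 5 - J*J = 5 - J**2)
(O(V) - (-37)*(-384))/u(41) = (36 - (-37)*(-384))/(5 - 1*41**2) = (36 - 1*14208)/(5 - 1*1681) = (36 - 14208)/(5 - 1681) = -14172/(-1676) = -14172*(-1/1676) = 3543/419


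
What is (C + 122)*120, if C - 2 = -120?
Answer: 480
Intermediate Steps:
C = -118 (C = 2 - 120 = -118)
(C + 122)*120 = (-118 + 122)*120 = 4*120 = 480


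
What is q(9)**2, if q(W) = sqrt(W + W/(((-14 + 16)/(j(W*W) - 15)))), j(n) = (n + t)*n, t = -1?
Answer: 58203/2 ≈ 29102.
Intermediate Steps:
j(n) = n*(-1 + n) (j(n) = (n - 1)*n = (-1 + n)*n = n*(-1 + n))
q(W) = sqrt(W + W*(-15/2 + W**2*(-1 + W**2)/2)) (q(W) = sqrt(W + W/(((-14 + 16)/((W*W)*(-1 + W*W) - 15)))) = sqrt(W + W/((2/(W**2*(-1 + W**2) - 15)))) = sqrt(W + W/((2/(-15 + W**2*(-1 + W**2))))) = sqrt(W + W*(-15/2 + W**2*(-1 + W**2)/2)))
q(9)**2 = (sqrt(2)*sqrt(9*(-13 + 9**4 - 1*9**2))/2)**2 = (sqrt(2)*sqrt(9*(-13 + 6561 - 1*81))/2)**2 = (sqrt(2)*sqrt(9*(-13 + 6561 - 81))/2)**2 = (sqrt(2)*sqrt(9*6467)/2)**2 = (sqrt(2)*sqrt(58203)/2)**2 = (sqrt(2)*(3*sqrt(6467))/2)**2 = (3*sqrt(12934)/2)**2 = 58203/2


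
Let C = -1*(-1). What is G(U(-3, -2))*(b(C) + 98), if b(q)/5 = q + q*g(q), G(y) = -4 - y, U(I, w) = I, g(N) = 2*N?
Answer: -113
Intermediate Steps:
C = 1
b(q) = 5*q + 10*q² (b(q) = 5*(q + q*(2*q)) = 5*(q + 2*q²) = 5*q + 10*q²)
G(U(-3, -2))*(b(C) + 98) = (-4 - 1*(-3))*(5*1*(1 + 2*1) + 98) = (-4 + 3)*(5*1*(1 + 2) + 98) = -(5*1*3 + 98) = -(15 + 98) = -1*113 = -113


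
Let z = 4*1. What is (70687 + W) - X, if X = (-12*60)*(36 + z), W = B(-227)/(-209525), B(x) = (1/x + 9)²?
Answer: 1074122705489311/10796613725 ≈ 99487.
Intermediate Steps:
B(x) = (9 + 1/x)² (B(x) = (1/x + 9)² = (9 + 1/x)²)
W = -4169764/10796613725 (W = ((1 + 9*(-227))²/(-227)²)/(-209525) = ((1 - 2043)²/51529)*(-1/209525) = ((1/51529)*(-2042)²)*(-1/209525) = ((1/51529)*4169764)*(-1/209525) = (4169764/51529)*(-1/209525) = -4169764/10796613725 ≈ -0.00038621)
z = 4
X = -28800 (X = (-12*60)*(36 + 4) = -720*40 = -28800)
(70687 + W) - X = (70687 - 4169764/10796613725) - 1*(-28800) = 763180230209311/10796613725 + 28800 = 1074122705489311/10796613725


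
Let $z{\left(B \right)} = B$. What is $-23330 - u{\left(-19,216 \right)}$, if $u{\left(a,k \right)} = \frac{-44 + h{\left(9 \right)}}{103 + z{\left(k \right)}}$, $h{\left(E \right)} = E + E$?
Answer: $- \frac{7442244}{319} \approx -23330.0$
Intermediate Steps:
$h{\left(E \right)} = 2 E$
$u{\left(a,k \right)} = - \frac{26}{103 + k}$ ($u{\left(a,k \right)} = \frac{-44 + 2 \cdot 9}{103 + k} = \frac{-44 + 18}{103 + k} = - \frac{26}{103 + k}$)
$-23330 - u{\left(-19,216 \right)} = -23330 - - \frac{26}{103 + 216} = -23330 - - \frac{26}{319} = -23330 + \frac{26}{319} = - \frac{7442244}{319}$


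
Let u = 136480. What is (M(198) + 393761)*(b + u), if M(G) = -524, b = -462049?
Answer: -128025776853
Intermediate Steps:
(M(198) + 393761)*(b + u) = (-524 + 393761)*(-462049 + 136480) = 393237*(-325569) = -128025776853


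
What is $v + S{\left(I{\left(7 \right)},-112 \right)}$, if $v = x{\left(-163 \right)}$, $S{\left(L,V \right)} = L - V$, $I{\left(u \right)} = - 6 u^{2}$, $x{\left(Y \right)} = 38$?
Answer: $-144$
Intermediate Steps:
$v = 38$
$v + S{\left(I{\left(7 \right)},-112 \right)} = 38 - \left(-112 + 6 \cdot 7^{2}\right) = 38 + \left(\left(-6\right) 49 + 112\right) = 38 + \left(-294 + 112\right) = 38 - 182 = -144$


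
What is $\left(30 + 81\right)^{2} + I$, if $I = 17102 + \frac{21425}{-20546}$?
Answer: $\frac{604503533}{20546} \approx 29422.0$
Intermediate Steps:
$I = \frac{351356267}{20546}$ ($I = 17102 + 21425 \left(- \frac{1}{20546}\right) = 17102 - \frac{21425}{20546} = \frac{351356267}{20546} \approx 17101.0$)
$\left(30 + 81\right)^{2} + I = \left(30 + 81\right)^{2} + \frac{351356267}{20546} = 111^{2} + \frac{351356267}{20546} = 12321 + \frac{351356267}{20546} = \frac{604503533}{20546}$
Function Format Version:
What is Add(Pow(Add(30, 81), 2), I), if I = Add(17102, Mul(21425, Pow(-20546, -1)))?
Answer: Rational(604503533, 20546) ≈ 29422.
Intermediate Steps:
I = Rational(351356267, 20546) (I = Add(17102, Mul(21425, Rational(-1, 20546))) = Add(17102, Rational(-21425, 20546)) = Rational(351356267, 20546) ≈ 17101.)
Add(Pow(Add(30, 81), 2), I) = Add(Pow(Add(30, 81), 2), Rational(351356267, 20546)) = Add(Pow(111, 2), Rational(351356267, 20546)) = Add(12321, Rational(351356267, 20546)) = Rational(604503533, 20546)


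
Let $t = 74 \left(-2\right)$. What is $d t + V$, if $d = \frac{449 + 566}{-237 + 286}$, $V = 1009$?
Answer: $- \frac{14397}{7} \approx -2056.7$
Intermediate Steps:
$d = \frac{145}{7}$ ($d = \frac{1015}{49} = 1015 \cdot \frac{1}{49} = \frac{145}{7} \approx 20.714$)
$t = -148$
$d t + V = \frac{145}{7} \left(-148\right) + 1009 = - \frac{21460}{7} + 1009 = - \frac{14397}{7}$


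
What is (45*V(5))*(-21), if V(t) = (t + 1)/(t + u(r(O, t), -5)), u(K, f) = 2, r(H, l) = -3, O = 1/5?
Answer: -810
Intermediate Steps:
O = ⅕ ≈ 0.20000
V(t) = (1 + t)/(2 + t) (V(t) = (t + 1)/(t + 2) = (1 + t)/(2 + t))
(45*V(5))*(-21) = (45*((1 + 5)/(2 + 5)))*(-21) = (45*(6/7))*(-21) = (270/7)*(-21) = -810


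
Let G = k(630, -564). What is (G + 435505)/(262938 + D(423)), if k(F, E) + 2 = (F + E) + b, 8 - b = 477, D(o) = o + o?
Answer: 108775/65946 ≈ 1.6495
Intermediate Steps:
D(o) = 2*o
b = -469 (b = 8 - 1*477 = 8 - 477 = -469)
k(F, E) = -471 + E + F (k(F, E) = -2 + ((F + E) - 469) = -2 + ((E + F) - 469) = -2 + (-469 + E + F) = -471 + E + F)
G = -405 (G = -471 - 564 + 630 = -405)
(G + 435505)/(262938 + D(423)) = (-405 + 435505)/(262938 + 2*423) = 435100/(262938 + 846) = 435100/263784 = 435100*(1/263784) = 108775/65946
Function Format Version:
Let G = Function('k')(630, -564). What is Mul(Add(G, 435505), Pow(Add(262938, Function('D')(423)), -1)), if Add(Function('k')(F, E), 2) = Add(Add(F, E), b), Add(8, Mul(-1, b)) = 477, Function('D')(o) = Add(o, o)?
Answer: Rational(108775, 65946) ≈ 1.6495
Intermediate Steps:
Function('D')(o) = Mul(2, o)
b = -469 (b = Add(8, Mul(-1, 477)) = Add(8, -477) = -469)
Function('k')(F, E) = Add(-471, E, F) (Function('k')(F, E) = Add(-2, Add(Add(F, E), -469)) = Add(-2, Add(Add(E, F), -469)) = Add(-2, Add(-469, E, F)) = Add(-471, E, F))
G = -405 (G = Add(-471, -564, 630) = -405)
Mul(Add(G, 435505), Pow(Add(262938, Function('D')(423)), -1)) = Mul(Add(-405, 435505), Pow(Add(262938, Mul(2, 423)), -1)) = Mul(435100, Pow(Add(262938, 846), -1)) = Mul(435100, Pow(263784, -1)) = Mul(435100, Rational(1, 263784)) = Rational(108775, 65946)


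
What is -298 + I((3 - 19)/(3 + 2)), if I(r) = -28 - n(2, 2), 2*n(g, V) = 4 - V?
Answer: -327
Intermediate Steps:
n(g, V) = 2 - V/2 (n(g, V) = (4 - V)/2 = 2 - V/2)
I(r) = -29 (I(r) = -28 - (2 - 1/2*2) = -28 - (2 - 1) = -28 - 1*1 = -28 - 1 = -29)
-298 + I((3 - 19)/(3 + 2)) = -298 - 29 = -327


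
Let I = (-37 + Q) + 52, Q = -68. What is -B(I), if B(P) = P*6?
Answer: 318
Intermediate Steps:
I = -53 (I = (-37 - 68) + 52 = -105 + 52 = -53)
B(P) = 6*P
-B(I) = -6*(-53) = -1*(-318) = 318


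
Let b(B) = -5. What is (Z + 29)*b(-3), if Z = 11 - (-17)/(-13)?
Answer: -2515/13 ≈ -193.46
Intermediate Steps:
Z = 126/13 (Z = 11 - (-17)*(-1)/13 = 11 - 1*17/13 = 11 - 17/13 = 126/13 ≈ 9.6923)
(Z + 29)*b(-3) = (126/13 + 29)*(-5) = (503/13)*(-5) = -2515/13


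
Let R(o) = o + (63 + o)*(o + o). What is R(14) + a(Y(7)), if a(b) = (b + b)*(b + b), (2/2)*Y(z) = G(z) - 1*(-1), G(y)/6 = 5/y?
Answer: 111806/49 ≈ 2281.8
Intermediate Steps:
G(y) = 30/y (G(y) = 6*(5/y) = 30/y)
R(o) = o + 2*o*(63 + o) (R(o) = o + (63 + o)*(2*o) = o + 2*o*(63 + o))
Y(z) = 1 + 30/z (Y(z) = 30/z - 1*(-1) = 30/z + 1 = 1 + 30/z)
a(b) = 4*b² (a(b) = (2*b)*(2*b) = 4*b²)
R(14) + a(Y(7)) = 14*(127 + 2*14) + 4*((30 + 7)/7)² = 14*(127 + 28) + 4*((⅐)*37)² = 14*155 + 4*(37/7)² = 2170 + 4*(1369/49) = 2170 + 5476/49 = 111806/49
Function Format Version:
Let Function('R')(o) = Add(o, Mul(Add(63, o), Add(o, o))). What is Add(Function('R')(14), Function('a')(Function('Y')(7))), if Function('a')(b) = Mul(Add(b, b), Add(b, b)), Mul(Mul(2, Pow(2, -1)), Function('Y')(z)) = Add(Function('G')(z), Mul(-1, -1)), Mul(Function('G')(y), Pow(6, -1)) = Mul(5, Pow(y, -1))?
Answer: Rational(111806, 49) ≈ 2281.8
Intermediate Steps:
Function('G')(y) = Mul(30, Pow(y, -1)) (Function('G')(y) = Mul(6, Mul(5, Pow(y, -1))) = Mul(30, Pow(y, -1)))
Function('R')(o) = Add(o, Mul(2, o, Add(63, o))) (Function('R')(o) = Add(o, Mul(Add(63, o), Mul(2, o))) = Add(o, Mul(2, o, Add(63, o))))
Function('Y')(z) = Add(1, Mul(30, Pow(z, -1))) (Function('Y')(z) = Add(Mul(30, Pow(z, -1)), Mul(-1, -1)) = Add(Mul(30, Pow(z, -1)), 1) = Add(1, Mul(30, Pow(z, -1))))
Function('a')(b) = Mul(4, Pow(b, 2)) (Function('a')(b) = Mul(Mul(2, b), Mul(2, b)) = Mul(4, Pow(b, 2)))
Add(Function('R')(14), Function('a')(Function('Y')(7))) = Add(Mul(14, Add(127, Mul(2, 14))), Mul(4, Pow(Mul(Pow(7, -1), Add(30, 7)), 2))) = Add(Mul(14, Add(127, 28)), Mul(4, Pow(Mul(Rational(1, 7), 37), 2))) = Add(Mul(14, 155), Mul(4, Pow(Rational(37, 7), 2))) = Add(2170, Mul(4, Rational(1369, 49))) = Add(2170, Rational(5476, 49)) = Rational(111806, 49)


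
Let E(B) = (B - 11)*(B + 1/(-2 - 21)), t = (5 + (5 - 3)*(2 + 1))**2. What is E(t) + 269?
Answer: 312207/23 ≈ 13574.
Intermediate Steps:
t = 121 (t = (5 + 2*3)**2 = (5 + 6)**2 = 11**2 = 121)
E(B) = (-11 + B)*(-1/23 + B) (E(B) = (-11 + B)*(B + 1/(-23)) = (-11 + B)*(B - 1/23) = (-11 + B)*(-1/23 + B))
E(t) + 269 = (11/23 + 121**2 - 254/23*121) + 269 = (11/23 + 14641 - 30734/23) + 269 = 306020/23 + 269 = 312207/23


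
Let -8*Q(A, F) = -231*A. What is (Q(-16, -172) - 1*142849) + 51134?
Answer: -92177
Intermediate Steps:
Q(A, F) = 231*A/8 (Q(A, F) = -(-231)*A/8 = 231*A/8)
(Q(-16, -172) - 1*142849) + 51134 = ((231/8)*(-16) - 1*142849) + 51134 = (-462 - 142849) + 51134 = -143311 + 51134 = -92177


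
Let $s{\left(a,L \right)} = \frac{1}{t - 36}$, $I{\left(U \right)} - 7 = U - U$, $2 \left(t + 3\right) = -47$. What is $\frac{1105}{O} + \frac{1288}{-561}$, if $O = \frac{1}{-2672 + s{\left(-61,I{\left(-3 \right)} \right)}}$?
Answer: $- \frac{41409934162}{14025} \approx -2.9526 \cdot 10^{6}$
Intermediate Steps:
$t = - \frac{53}{2}$ ($t = -3 + \frac{1}{2} \left(-47\right) = -3 - \frac{47}{2} = - \frac{53}{2} \approx -26.5$)
$I{\left(U \right)} = 7$ ($I{\left(U \right)} = 7 + \left(U - U\right) = 7 + 0 = 7$)
$s{\left(a,L \right)} = - \frac{2}{125}$ ($s{\left(a,L \right)} = \frac{1}{- \frac{53}{2} - 36} = \frac{1}{- \frac{125}{2}} = - \frac{2}{125}$)
$O = - \frac{125}{334002}$ ($O = \frac{1}{-2672 - \frac{2}{125}} = \frac{1}{- \frac{334002}{125}} = - \frac{125}{334002} \approx -0.00037425$)
$\frac{1105}{O} + \frac{1288}{-561} = \frac{1105}{- \frac{125}{334002}} + \frac{1288}{-561} = 1105 \left(- \frac{334002}{125}\right) + 1288 \left(- \frac{1}{561}\right) = - \frac{73814442}{25} - \frac{1288}{561} = - \frac{41409934162}{14025}$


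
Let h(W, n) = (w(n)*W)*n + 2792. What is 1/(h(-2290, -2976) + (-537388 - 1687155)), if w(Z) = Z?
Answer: -1/20283780791 ≈ -4.9300e-11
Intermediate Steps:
h(W, n) = 2792 + W*n² (h(W, n) = (n*W)*n + 2792 = (W*n)*n + 2792 = W*n² + 2792 = 2792 + W*n²)
1/(h(-2290, -2976) + (-537388 - 1687155)) = 1/((2792 - 2290*(-2976)²) + (-537388 - 1687155)) = 1/((2792 - 2290*8856576) - 2224543) = 1/((2792 - 20281559040) - 2224543) = 1/(-20281556248 - 2224543) = 1/(-20283780791) = -1/20283780791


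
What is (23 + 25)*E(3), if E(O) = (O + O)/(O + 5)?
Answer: 36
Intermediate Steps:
E(O) = 2*O/(5 + O) (E(O) = (2*O)/(5 + O) = 2*O/(5 + O))
(23 + 25)*E(3) = (23 + 25)*(2*3/(5 + 3)) = 48*(2*3/8) = 48*(2*3*(1/8)) = 48*(3/4) = 36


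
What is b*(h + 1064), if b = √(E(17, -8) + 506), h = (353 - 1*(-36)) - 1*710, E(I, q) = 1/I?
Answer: 743*√146251/17 ≈ 16714.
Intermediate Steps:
h = -321 (h = (353 + 36) - 710 = 389 - 710 = -321)
b = √146251/17 (b = √(1/17 + 506) = √(8603/17) = √146251/17 ≈ 22.496)
b*(h + 1064) = (√146251/17)*(-321 + 1064) = (√146251/17)*743 = 743*√146251/17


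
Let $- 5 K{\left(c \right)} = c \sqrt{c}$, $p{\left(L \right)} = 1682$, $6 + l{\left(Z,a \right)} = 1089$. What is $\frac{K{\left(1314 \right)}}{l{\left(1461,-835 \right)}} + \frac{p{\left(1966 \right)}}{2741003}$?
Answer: $\frac{1682}{2741003} - \frac{1314 \sqrt{146}}{1805} \approx -8.7956$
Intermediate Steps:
$l{\left(Z,a \right)} = 1083$ ($l{\left(Z,a \right)} = -6 + 1089 = 1083$)
$K{\left(c \right)} = - \frac{c^{\frac{3}{2}}}{5}$ ($K{\left(c \right)} = - \frac{c \sqrt{c}}{5} = - \frac{c^{\frac{3}{2}}}{5}$)
$\frac{K{\left(1314 \right)}}{l{\left(1461,-835 \right)}} + \frac{p{\left(1966 \right)}}{2741003} = \frac{\left(- \frac{1}{5}\right) 1314^{\frac{3}{2}}}{1083} + \frac{1682}{2741003} = - \frac{3942 \sqrt{146}}{5} \cdot \frac{1}{1083} + 1682 \cdot \frac{1}{2741003} = - \frac{3942 \sqrt{146}}{5} \cdot \frac{1}{1083} + \frac{1682}{2741003} = - \frac{1314 \sqrt{146}}{1805} + \frac{1682}{2741003} = \frac{1682}{2741003} - \frac{1314 \sqrt{146}}{1805}$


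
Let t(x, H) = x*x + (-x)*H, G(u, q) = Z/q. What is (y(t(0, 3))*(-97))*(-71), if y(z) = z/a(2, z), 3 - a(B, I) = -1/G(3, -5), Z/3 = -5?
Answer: 0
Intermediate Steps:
Z = -15 (Z = 3*(-5) = -15)
G(u, q) = -15/q
a(B, I) = 10/3 (a(B, I) = 3 - (-1)/((-15/(-5))) = 3 - (-1)/((-15*(-⅕))) = 3 - (-1)/3 = 3 - 1*(-⅓) = 3 + ⅓ = 10/3)
t(x, H) = x² - H*x
y(z) = 3*z/10 (y(z) = z/(10/3) = z*(3/10) = 3*z/10)
(y(t(0, 3))*(-97))*(-71) = ((3*(0*(0 - 1*3))/10)*(-97))*(-71) = ((3*(0*(0 - 3))/10)*(-97))*(-71) = ((3*(0*(-3))/10)*(-97))*(-71) = (((3/10)*0)*(-97))*(-71) = (0*(-97))*(-71) = 0*(-71) = 0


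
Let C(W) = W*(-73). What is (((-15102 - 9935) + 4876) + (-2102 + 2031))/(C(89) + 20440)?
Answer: -20232/13943 ≈ -1.4510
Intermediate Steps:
C(W) = -73*W
(((-15102 - 9935) + 4876) + (-2102 + 2031))/(C(89) + 20440) = (((-15102 - 9935) + 4876) + (-2102 + 2031))/(-73*89 + 20440) = ((-25037 + 4876) - 71)/(-6497 + 20440) = (-20161 - 71)/13943 = -20232*1/13943 = -20232/13943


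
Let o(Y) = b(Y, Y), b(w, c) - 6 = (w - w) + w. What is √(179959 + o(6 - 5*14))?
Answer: 9*√2221 ≈ 424.15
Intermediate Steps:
b(w, c) = 6 + w (b(w, c) = 6 + ((w - w) + w) = 6 + (0 + w) = 6 + w)
o(Y) = 6 + Y
√(179959 + o(6 - 5*14)) = √(179959 + (6 + (6 - 5*14))) = √(179959 + (6 + (6 - 70))) = √(179959 + (6 - 64)) = √(179959 - 58) = √179901 = 9*√2221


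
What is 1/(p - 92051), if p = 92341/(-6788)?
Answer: -6788/624934529 ≈ -1.0862e-5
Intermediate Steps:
p = -92341/6788 (p = 92341*(-1/6788) = -92341/6788 ≈ -13.604)
1/(p - 92051) = 1/(-92341/6788 - 92051) = 1/(-624934529/6788) = -6788/624934529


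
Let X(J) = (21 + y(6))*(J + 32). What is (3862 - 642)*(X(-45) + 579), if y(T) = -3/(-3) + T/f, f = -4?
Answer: 1006250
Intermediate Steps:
y(T) = 1 - T/4 (y(T) = -3/(-3) + T/(-4) = -3*(-1/3) + T*(-1/4) = 1 - T/4)
X(J) = 656 + 41*J/2 (X(J) = (21 + (1 - 1/4*6))*(J + 32) = (21 + (1 - 3/2))*(32 + J) = (21 - 1/2)*(32 + J) = 41*(32 + J)/2 = 656 + 41*J/2)
(3862 - 642)*(X(-45) + 579) = (3862 - 642)*((656 + (41/2)*(-45)) + 579) = 3220*((656 - 1845/2) + 579) = 3220*(-533/2 + 579) = 3220*(625/2) = 1006250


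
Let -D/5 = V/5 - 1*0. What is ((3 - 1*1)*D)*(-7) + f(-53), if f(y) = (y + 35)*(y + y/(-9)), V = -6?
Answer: 764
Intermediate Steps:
f(y) = 8*y*(35 + y)/9 (f(y) = (35 + y)*(y + y*(-1/9)) = (35 + y)*(y - y/9) = (35 + y)*(8*y/9) = 8*y*(35 + y)/9)
D = 6 (D = -5*(-6/5 - 1*0) = -5*(-6*1/5 + 0) = -5*(-6/5 + 0) = -5*(-6/5) = 6)
((3 - 1*1)*D)*(-7) + f(-53) = ((3 - 1*1)*6)*(-7) + (8/9)*(-53)*(35 - 53) = ((3 - 1)*6)*(-7) + (8/9)*(-53)*(-18) = (2*6)*(-7) + 848 = 12*(-7) + 848 = -84 + 848 = 764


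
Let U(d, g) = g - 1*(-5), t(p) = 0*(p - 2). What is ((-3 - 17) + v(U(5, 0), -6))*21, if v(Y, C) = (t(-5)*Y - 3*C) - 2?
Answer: -84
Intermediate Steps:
t(p) = 0 (t(p) = 0*(-2 + p) = 0)
U(d, g) = 5 + g (U(d, g) = g + 5 = 5 + g)
v(Y, C) = -2 - 3*C (v(Y, C) = (0*Y - 3*C) - 2 = (0 - 3*C) - 2 = -3*C - 2 = -2 - 3*C)
((-3 - 17) + v(U(5, 0), -6))*21 = ((-3 - 17) + (-2 - 3*(-6)))*21 = (-20 + (-2 + 18))*21 = (-20 + 16)*21 = -4*21 = -84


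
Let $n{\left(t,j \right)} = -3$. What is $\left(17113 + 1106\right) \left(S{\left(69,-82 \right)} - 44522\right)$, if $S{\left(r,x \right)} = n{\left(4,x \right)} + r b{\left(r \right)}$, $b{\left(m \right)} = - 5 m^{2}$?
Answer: $-30736728330$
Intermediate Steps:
$S{\left(r,x \right)} = -3 - 5 r^{3}$ ($S{\left(r,x \right)} = -3 + r \left(- 5 r^{2}\right) = -3 - 5 r^{3}$)
$\left(17113 + 1106\right) \left(S{\left(69,-82 \right)} - 44522\right) = \left(17113 + 1106\right) \left(\left(-3 - 5 \cdot 69^{3}\right) - 44522\right) = 18219 \left(\left(-3 - 1642545\right) - 44522\right) = 18219 \left(-1642548 - 44522\right) = 18219 \left(-1687070\right) = -30736728330$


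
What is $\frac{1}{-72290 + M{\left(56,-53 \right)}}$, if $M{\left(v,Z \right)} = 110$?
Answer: $- \frac{1}{72180} \approx -1.3854 \cdot 10^{-5}$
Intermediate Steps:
$\frac{1}{-72290 + M{\left(56,-53 \right)}} = \frac{1}{-72290 + 110} = \frac{1}{-72180} = - \frac{1}{72180}$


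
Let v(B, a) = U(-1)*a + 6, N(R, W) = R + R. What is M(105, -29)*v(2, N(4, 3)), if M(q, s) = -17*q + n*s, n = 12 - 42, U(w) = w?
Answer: 1830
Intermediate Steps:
N(R, W) = 2*R
n = -30
v(B, a) = 6 - a (v(B, a) = -a + 6 = 6 - a)
M(q, s) = -30*s - 17*q (M(q, s) = -17*q - 30*s = -30*s - 17*q)
M(105, -29)*v(2, N(4, 3)) = (-30*(-29) - 17*105)*(6 - 2*4) = (870 - 1785)*(6 - 1*8) = -915*(6 - 8) = -915*(-2) = 1830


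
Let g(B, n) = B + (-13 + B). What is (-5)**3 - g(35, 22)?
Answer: -182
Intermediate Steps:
g(B, n) = -13 + 2*B
(-5)**3 - g(35, 22) = (-5)**3 - (-13 + 2*35) = -125 - (-13 + 70) = -125 - 1*57 = -125 - 57 = -182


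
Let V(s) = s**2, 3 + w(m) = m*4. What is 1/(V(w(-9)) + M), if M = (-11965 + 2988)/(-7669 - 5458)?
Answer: 13127/19975144 ≈ 0.00065717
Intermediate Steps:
w(m) = -3 + 4*m (w(m) = -3 + m*4 = -3 + 4*m)
M = 8977/13127 (M = -8977/(-13127) = -8977*(-1/13127) = 8977/13127 ≈ 0.68386)
1/(V(w(-9)) + M) = 1/((-3 + 4*(-9))**2 + 8977/13127) = 1/((-3 - 36)**2 + 8977/13127) = 1/((-39)**2 + 8977/13127) = 1/(1521 + 8977/13127) = 1/(19975144/13127) = 13127/19975144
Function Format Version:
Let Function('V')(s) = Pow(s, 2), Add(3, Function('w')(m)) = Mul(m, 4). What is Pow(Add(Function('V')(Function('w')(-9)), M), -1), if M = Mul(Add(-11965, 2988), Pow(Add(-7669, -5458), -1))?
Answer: Rational(13127, 19975144) ≈ 0.00065717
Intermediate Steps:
Function('w')(m) = Add(-3, Mul(4, m)) (Function('w')(m) = Add(-3, Mul(m, 4)) = Add(-3, Mul(4, m)))
M = Rational(8977, 13127) (M = Mul(-8977, Pow(-13127, -1)) = Mul(-8977, Rational(-1, 13127)) = Rational(8977, 13127) ≈ 0.68386)
Pow(Add(Function('V')(Function('w')(-9)), M), -1) = Pow(Add(Pow(Add(-3, Mul(4, -9)), 2), Rational(8977, 13127)), -1) = Pow(Add(Pow(Add(-3, -36), 2), Rational(8977, 13127)), -1) = Pow(Add(Pow(-39, 2), Rational(8977, 13127)), -1) = Pow(Add(1521, Rational(8977, 13127)), -1) = Pow(Rational(19975144, 13127), -1) = Rational(13127, 19975144)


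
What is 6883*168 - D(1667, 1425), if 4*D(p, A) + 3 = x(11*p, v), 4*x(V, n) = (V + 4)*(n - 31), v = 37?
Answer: 9195735/8 ≈ 1.1495e+6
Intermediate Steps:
x(V, n) = (-31 + n)*(4 + V)/4 (x(V, n) = ((V + 4)*(n - 31))/4 = ((4 + V)*(-31 + n))/4 = ((-31 + n)*(4 + V))/4 = (-31 + n)*(4 + V)/4)
D(p, A) = ¾ + 33*p/8 (D(p, A) = -¾ + (-31 + 37 - 341*p/4 + (¼)*(11*p)*37)/4 = -¾ + (-31 + 37 - 341*p/4 + 407*p/4)/4 = -¾ + (6 + 33*p/2)/4 = -¾ + (3/2 + 33*p/8) = ¾ + 33*p/8)
6883*168 - D(1667, 1425) = 6883*168 - (¾ + (33/8)*1667) = 1156344 - (¾ + 55011/8) = 1156344 - 1*55017/8 = 1156344 - 55017/8 = 9195735/8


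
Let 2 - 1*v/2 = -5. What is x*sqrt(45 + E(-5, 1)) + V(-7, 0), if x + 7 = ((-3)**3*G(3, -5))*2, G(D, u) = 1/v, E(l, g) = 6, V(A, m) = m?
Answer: -76*sqrt(51)/7 ≈ -77.536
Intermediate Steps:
v = 14 (v = 4 - 2*(-5) = 4 + 10 = 14)
G(D, u) = 1/14
x = -76/7 (x = -7 + ((-3)**3*(1/14))*2 = -7 - 27*1/14*2 = -7 - 27/14*2 = -7 - 27/7 = -76/7 ≈ -10.857)
x*sqrt(45 + E(-5, 1)) + V(-7, 0) = -76*sqrt(45 + 6)/7 + 0 = -76*sqrt(51)/7 + 0 = -76*sqrt(51)/7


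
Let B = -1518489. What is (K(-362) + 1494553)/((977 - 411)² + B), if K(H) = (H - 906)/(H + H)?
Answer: -270514410/216862073 ≈ -1.2474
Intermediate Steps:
K(H) = (-906 + H)/(2*H) (K(H) = (-906 + H)/((2*H)) = (-906 + H)*(1/(2*H)) = (-906 + H)/(2*H))
(K(-362) + 1494553)/((977 - 411)² + B) = ((½)*(-906 - 362)/(-362) + 1494553)/((977 - 411)² - 1518489) = ((½)*(-1/362)*(-1268) + 1494553)/(566² - 1518489) = (317/181 + 1494553)/(320356 - 1518489) = (270514410/181)/(-1198133) = (270514410/181)*(-1/1198133) = -270514410/216862073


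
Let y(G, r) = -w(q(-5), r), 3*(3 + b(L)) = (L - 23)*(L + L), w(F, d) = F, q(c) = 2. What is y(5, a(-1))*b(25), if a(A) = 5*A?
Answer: -182/3 ≈ -60.667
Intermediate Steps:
b(L) = -3 + 2*L*(-23 + L)/3 (b(L) = -3 + ((L - 23)*(L + L))/3 = -3 + ((-23 + L)*(2*L))/3 = -3 + (2*L*(-23 + L))/3 = -3 + 2*L*(-23 + L)/3)
y(G, r) = -2 (y(G, r) = -1*2 = -2)
y(5, a(-1))*b(25) = -2*(-3 - 46/3*25 + (⅔)*25²) = -2*(-3 - 1150/3 + (⅔)*625) = -2*(-3 - 1150/3 + 1250/3) = -2*91/3 = -182/3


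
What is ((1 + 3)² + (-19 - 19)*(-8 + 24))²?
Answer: 350464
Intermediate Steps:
((1 + 3)² + (-19 - 19)*(-8 + 24))² = (4² - 38*16)² = (16 - 608)² = (-592)² = 350464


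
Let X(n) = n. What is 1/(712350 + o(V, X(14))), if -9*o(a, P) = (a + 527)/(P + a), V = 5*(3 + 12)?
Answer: 801/570591748 ≈ 1.4038e-6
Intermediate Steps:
V = 75 (V = 5*15 = 75)
o(a, P) = -(527 + a)/(9*(P + a)) (o(a, P) = -(a + 527)/(9*(P + a)) = -(527 + a)/(9*(P + a)))
1/(712350 + o(V, X(14))) = 1/(712350 + (-527 - 1*75)/(9*(14 + 75))) = 1/(712350 + (⅑)*(-527 - 75)/89) = 1/(712350 + (⅑)*(1/89)*(-602)) = 1/(712350 - 602/801) = 1/(570591748/801) = 801/570591748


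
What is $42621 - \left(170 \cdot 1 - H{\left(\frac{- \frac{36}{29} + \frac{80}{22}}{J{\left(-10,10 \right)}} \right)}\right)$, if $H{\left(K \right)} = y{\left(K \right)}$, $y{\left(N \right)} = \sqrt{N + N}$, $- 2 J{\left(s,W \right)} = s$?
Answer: $42451 + \frac{2 \sqrt{609290}}{1595} \approx 42452.0$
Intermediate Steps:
$J{\left(s,W \right)} = - \frac{s}{2}$
$y{\left(N \right)} = \sqrt{2} \sqrt{N}$ ($y{\left(N \right)} = \sqrt{2 N} = \sqrt{2} \sqrt{N}$)
$H{\left(K \right)} = \sqrt{2} \sqrt{K}$
$42621 - \left(170 \cdot 1 - H{\left(\frac{- \frac{36}{29} + \frac{80}{22}}{J{\left(-10,10 \right)}} \right)}\right) = 42621 - \left(170 \cdot 1 - \sqrt{2} \sqrt{\frac{- \frac{36}{29} + \frac{80}{22}}{\left(- \frac{1}{2}\right) \left(-10\right)}}\right) = 42621 - \left(170 - \sqrt{2} \sqrt{\frac{\left(-36\right) \frac{1}{29} + 80 \cdot \frac{1}{22}}{5}}\right) = 42621 - \left(170 - \sqrt{2} \sqrt{\left(- \frac{36}{29} + \frac{40}{11}\right) \frac{1}{5}}\right) = 42621 - \left(170 - \sqrt{2} \sqrt{\frac{764}{319} \cdot \frac{1}{5}}\right) = 42621 - \left(170 - \sqrt{2} \sqrt{\frac{764}{1595}}\right) = 42621 - \left(170 - \sqrt{2} \frac{2 \sqrt{304645}}{1595}\right) = 42621 - \left(170 - \frac{2 \sqrt{609290}}{1595}\right) = 42451 + \frac{2 \sqrt{609290}}{1595}$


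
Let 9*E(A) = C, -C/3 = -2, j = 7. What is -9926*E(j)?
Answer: -19852/3 ≈ -6617.3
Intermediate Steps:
C = 6 (C = -3*(-2) = 6)
E(A) = 2/3 (E(A) = (1/9)*6 = 2/3)
-9926*E(j) = -9926*2/3 = -19852/3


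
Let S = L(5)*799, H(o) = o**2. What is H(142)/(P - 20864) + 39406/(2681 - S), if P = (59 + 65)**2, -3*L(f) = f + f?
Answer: 81372743/21997276 ≈ 3.6992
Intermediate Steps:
L(f) = -2*f/3 (L(f) = -(f + f)/3 = -2*f/3)
S = -7990/3 (S = -2/3*5*799 = -10/3*799 = -7990/3 ≈ -2663.3)
P = 15376 (P = 124**2 = 15376)
H(142)/(P - 20864) + 39406/(2681 - S) = 142**2/(15376 - 20864) + 39406/(2681 - 1*(-7990/3)) = 20164/(-5488) + 39406/(2681 + 7990/3) = 20164*(-1/5488) + 39406/(16033/3) = -5041/1372 + 39406*(3/16033) = -5041/1372 + 118218/16033 = 81372743/21997276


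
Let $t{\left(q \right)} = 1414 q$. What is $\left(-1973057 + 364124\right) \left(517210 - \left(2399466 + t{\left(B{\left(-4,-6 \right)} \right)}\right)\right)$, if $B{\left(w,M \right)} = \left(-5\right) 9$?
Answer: $2926047386058$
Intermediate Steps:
$B{\left(w,M \right)} = -45$
$\left(-1973057 + 364124\right) \left(517210 - \left(2399466 + t{\left(B{\left(-4,-6 \right)} \right)}\right)\right) = \left(-1973057 + 364124\right) \left(517210 - \left(2399466 + 1414 \left(-45\right)\right)\right) = - 1608933 \left(517210 - 2335836\right) = \left(-1608933\right) \left(-1818626\right) = 2926047386058$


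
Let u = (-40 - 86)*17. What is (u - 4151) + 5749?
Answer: -544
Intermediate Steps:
u = -2142 (u = -126*17 = -2142)
(u - 4151) + 5749 = (-2142 - 4151) + 5749 = -6293 + 5749 = -544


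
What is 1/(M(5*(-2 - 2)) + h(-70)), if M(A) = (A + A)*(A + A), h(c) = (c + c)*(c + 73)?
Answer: 1/1180 ≈ 0.00084746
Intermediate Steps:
h(c) = 2*c*(73 + c) (h(c) = (2*c)*(73 + c) = 2*c*(73 + c))
M(A) = 4*A² (M(A) = (2*A)*(2*A) = 4*A²)
1/(M(5*(-2 - 2)) + h(-70)) = 1/(4*(5*(-2 - 2))² + 2*(-70)*(73 - 70)) = 1/(4*(5*(-4))² + 2*(-70)*3) = 1/(4*(-20)² - 420) = 1/(4*400 - 420) = 1/(1600 - 420) = 1/1180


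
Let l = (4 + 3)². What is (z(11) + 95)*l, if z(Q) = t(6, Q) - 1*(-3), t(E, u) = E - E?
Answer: 4802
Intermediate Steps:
t(E, u) = 0
l = 49 (l = 7² = 49)
z(Q) = 3 (z(Q) = 0 - 1*(-3) = 0 + 3 = 3)
(z(11) + 95)*l = (3 + 95)*49 = 98*49 = 4802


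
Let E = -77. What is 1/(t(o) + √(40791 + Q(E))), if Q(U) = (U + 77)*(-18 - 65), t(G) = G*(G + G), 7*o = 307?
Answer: 9236402/35433556813 - 2401*√40791/35433556813 ≈ 0.00024698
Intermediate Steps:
o = 307/7 (o = (⅐)*307 = 307/7 ≈ 43.857)
t(G) = 2*G² (t(G) = G*(2*G) = 2*G²)
Q(U) = -6391 - 83*U (Q(U) = (77 + U)*(-83) = -6391 - 83*U)
1/(t(o) + √(40791 + Q(E))) = 1/(2*(307/7)² + √(40791 + (-6391 - 83*(-77)))) = 1/(2*(94249/49) + √(40791 + (-6391 + 6391))) = 1/(188498/49 + √(40791 + 0)) = 1/(188498/49 + √40791)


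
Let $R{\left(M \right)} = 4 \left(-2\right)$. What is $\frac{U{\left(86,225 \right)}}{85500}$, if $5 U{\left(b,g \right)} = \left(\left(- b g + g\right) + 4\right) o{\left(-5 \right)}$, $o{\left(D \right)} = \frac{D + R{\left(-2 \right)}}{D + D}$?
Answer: $- \frac{248573}{4275000} \approx -0.058146$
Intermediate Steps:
$R{\left(M \right)} = -8$
$o{\left(D \right)} = \frac{-8 + D}{2 D}$ ($o{\left(D \right)} = \frac{D - 8}{D + D} = \frac{-8 + D}{2 D}$)
$U{\left(b,g \right)} = \frac{26}{25} + \frac{13 g}{50} - \frac{13 b g}{50}$ ($U{\left(b,g \right)} = \frac{\left(\left(- b g + g\right) + 4\right) \frac{-8 - 5}{2 \left(-5\right)}}{5} = \frac{\left(\left(- b g + g\right) + 4\right) \frac{1}{2} \left(- \frac{1}{5}\right) \left(-13\right)}{5} = \frac{\left(\left(g - b g\right) + 4\right) \frac{13}{10}}{5} = \frac{\left(4 + g - b g\right) \frac{13}{10}}{5} = \frac{\frac{26}{5} + \frac{13 g}{10} - \frac{13 b g}{10}}{5} = \frac{26}{25} + \frac{13 g}{50} - \frac{13 b g}{50}$)
$\frac{U{\left(86,225 \right)}}{85500} = \frac{\frac{26}{25} + \frac{13}{50} \cdot 225 - \frac{559}{25} \cdot 225}{85500} = \left(\frac{26}{25} + \frac{117}{2} - 5031\right) \frac{1}{85500} = \left(- \frac{248573}{50}\right) \frac{1}{85500} = - \frac{248573}{4275000}$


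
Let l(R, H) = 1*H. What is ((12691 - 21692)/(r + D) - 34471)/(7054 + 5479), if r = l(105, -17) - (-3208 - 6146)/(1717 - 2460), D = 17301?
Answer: -442361241661/160831702714 ≈ -2.7505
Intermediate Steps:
l(R, H) = H
r = -21985/743 (r = -17 - (-3208 - 6146)/(1717 - 2460) = -17 - (-9354)/(-743) = -17 - (-9354)*(-1)/743 = -17 - 1*9354/743 = -17 - 9354/743 = -21985/743 ≈ -29.590)
((12691 - 21692)/(r + D) - 34471)/(7054 + 5479) = ((12691 - 21692)/(-21985/743 + 17301) - 34471)/(7054 + 5479) = (-9001/12832658/743 - 34471)/12533 = (-9001*743/12832658 - 34471)*(1/12533) = (-6687743/12832658 - 34471)*(1/12533) = -442361241661/12832658*1/12533 = -442361241661/160831702714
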